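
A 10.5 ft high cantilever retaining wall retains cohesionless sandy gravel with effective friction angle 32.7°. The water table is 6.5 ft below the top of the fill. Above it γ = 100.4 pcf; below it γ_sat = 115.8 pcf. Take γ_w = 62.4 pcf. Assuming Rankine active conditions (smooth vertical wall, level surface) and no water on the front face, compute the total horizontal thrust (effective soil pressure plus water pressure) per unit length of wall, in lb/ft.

K_a = tan²(45° − φ/2) = 0.2985.
γ' = 115.8 − 62.4 = 53.40 pcf. Depth below WT = 4.0 ft.
σ'_h at WT = K_a γ d_w = 194.8 psf; at base = 194.8 + K_a γ' × 4.0 = 258.6 psf.
P₁ (0–6.5 ft) = ½×194.8×6.5 = 633.1. P₂ (6.5–10.5 ft) = ½(194.8+258.6)×4.0 = 906.7.
P_w = ½ γ_w h₂² = 0.5×62.4×4.0² = 499.2. Total = 633.1+906.7+499.2 = 2039 lb/ft.

2040 lb/ft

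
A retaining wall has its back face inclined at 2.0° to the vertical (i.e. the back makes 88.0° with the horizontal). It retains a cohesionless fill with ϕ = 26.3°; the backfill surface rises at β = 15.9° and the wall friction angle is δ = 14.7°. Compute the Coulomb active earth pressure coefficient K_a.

K_a = sin²(α+φ) / [sin²α · sin(α−δ) · (1 + √{sin(φ+δ)sin(φ−β) / (sin(α−δ)sin(α+β))})²].
With α = 88.0°, φ = 26.3°, δ = 14.7°, β = 15.9°: K_a = 0.4716.

0.472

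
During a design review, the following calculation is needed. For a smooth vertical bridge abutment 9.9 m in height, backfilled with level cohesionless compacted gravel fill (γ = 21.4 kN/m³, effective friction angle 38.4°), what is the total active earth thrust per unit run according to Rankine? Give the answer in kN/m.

245 kN/m

K_a = tan²(45° − φ/2) = 0.2337.
P_a = ½ K_a γ H² = 0.5 × 0.2337 × 21.4 × 9.9² = 245.1 kN/m.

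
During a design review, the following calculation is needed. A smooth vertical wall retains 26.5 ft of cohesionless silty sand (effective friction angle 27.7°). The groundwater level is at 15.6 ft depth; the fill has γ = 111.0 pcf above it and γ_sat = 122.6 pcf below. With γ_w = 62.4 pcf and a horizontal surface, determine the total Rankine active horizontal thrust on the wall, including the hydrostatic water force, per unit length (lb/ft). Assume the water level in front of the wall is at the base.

16800 lb/ft

K_a = tan²(45° − φ/2) = 0.3653.
γ' = 122.6 − 62.4 = 60.20 pcf. Depth below WT = 10.9 ft.
σ'_h at WT = K_a γ d_w = 632.6 psf; at base = 632.6 + K_a γ' × 10.9 = 872.3 psf.
P₁ (0–15.6 ft) = ½×632.6×15.6 = 4934. P₂ (15.6–26.5 ft) = ½(632.6+872.3)×10.9 = 8202.
P_w = ½ γ_w h₂² = 0.5×62.4×10.9² = 3707. Total = 4934+8202+3707 = 16840 lb/ft.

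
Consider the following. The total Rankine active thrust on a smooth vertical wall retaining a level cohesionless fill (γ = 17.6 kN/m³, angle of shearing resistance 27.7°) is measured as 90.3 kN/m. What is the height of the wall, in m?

K_a = 0.3653. P_a = ½ K_a γ H² ⇒ H = √(2P_a/(K_a γ)).
H = √(2×90.3/(0.3653×17.6)) = 5.300 m.

5.30 m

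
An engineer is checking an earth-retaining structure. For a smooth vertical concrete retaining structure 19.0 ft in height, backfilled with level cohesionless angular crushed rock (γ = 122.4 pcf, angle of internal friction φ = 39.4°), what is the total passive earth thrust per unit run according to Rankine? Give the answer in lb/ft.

K_p = tan²(45° + φ/2) = 4.475.
P_p = ½ K_p γ H² = 0.5 × 4.475 × 122.4 × 19.0² = 98880 lb/ft.

98900 lb/ft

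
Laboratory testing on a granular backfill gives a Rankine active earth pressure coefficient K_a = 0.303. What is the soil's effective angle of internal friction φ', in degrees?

K_a = tan²(45° − φ/2) ⇒ 45° − φ/2 = arctan(√0.303) = 28.83°.
φ = 2(45° − 28.83°) = 32.34°.

32.3°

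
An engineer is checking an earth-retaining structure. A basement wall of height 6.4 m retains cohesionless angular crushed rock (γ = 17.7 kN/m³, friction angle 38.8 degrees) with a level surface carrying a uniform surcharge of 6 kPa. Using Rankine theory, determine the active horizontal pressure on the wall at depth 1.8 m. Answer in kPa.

K_a = (1 − sin φ)/(1 + sin φ) = 0.2296.
σ_v = γz + q = 17.7 × 1.8 + 6 = 37.86 kPa.
σ_h = K_a σ_v = 0.2296 × 37.86 = 8.691 kPa.

8.69 kPa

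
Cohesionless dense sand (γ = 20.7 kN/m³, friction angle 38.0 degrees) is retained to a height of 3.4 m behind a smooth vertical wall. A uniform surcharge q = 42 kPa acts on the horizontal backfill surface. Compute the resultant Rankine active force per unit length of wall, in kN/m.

62.4 kN/m

K_a = tan²(45° − φ/2) = 0.2379.
Soil triangle: ½ K_a γ H² = 0.5×0.2379×20.7×3.4² = 28.46 kN/m.
Surcharge rectangle: K_a q H = 0.2379×42×3.4 = 33.97 kN/m.
Total = 28.46 + 33.97 = 62.43 kN/m.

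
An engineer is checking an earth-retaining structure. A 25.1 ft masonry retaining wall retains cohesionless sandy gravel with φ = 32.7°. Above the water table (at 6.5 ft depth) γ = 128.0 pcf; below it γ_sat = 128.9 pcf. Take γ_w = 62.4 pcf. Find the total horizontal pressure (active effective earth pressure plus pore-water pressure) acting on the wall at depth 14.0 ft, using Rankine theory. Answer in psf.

865 psf

K_a = (1 − sin φ)/(1 + sin φ) = 0.2985.
γ' = 128.9 − 62.4 = 66.50 pcf.
Effective vertical stress at 14.0 ft: σ'_v = 128.0×6.5 + 66.50×7.50 = 1331 psf.
σ'_h = K_a σ'_v = 0.2985 × 1331 = 397.2 psf; u = γ_w × 7.50 = 468.0 psf.
Total σ_h = 397.2 + 468.0 = 865.2 psf.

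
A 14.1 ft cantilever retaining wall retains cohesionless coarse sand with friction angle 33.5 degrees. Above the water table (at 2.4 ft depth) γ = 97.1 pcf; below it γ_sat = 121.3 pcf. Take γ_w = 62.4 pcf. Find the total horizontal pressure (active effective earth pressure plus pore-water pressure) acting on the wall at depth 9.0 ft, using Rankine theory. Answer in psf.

591 psf

K_a = (1 − sin φ)/(1 + sin φ) = 0.2887.
γ' = 121.3 − 62.4 = 58.90 pcf.
Effective vertical stress at 9.0 ft: σ'_v = 97.1×2.4 + 58.90×6.60 = 621.8 psf.
σ'_h = K_a σ'_v = 0.2887 × 621.8 = 179.5 psf; u = γ_w × 6.60 = 411.8 psf.
Total σ_h = 179.5 + 411.8 = 591.4 psf.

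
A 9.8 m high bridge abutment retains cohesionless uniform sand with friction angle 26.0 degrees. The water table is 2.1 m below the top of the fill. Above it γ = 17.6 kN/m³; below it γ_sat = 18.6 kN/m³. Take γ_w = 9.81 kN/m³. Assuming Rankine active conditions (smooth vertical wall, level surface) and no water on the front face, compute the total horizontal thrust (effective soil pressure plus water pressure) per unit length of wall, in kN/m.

519 kN/m

K_a = tan²(45° − φ/2) = 0.3905.
γ' = 18.6 − 9.81 = 8.790 kN/m³. Depth below WT = 7.7 m.
σ'_h at WT = K_a γ d_w = 14.43 kPa; at base = 14.43 + K_a γ' × 7.7 = 40.86 kPa.
P₁ (0–2.1 m) = ½×14.43×2.1 = 15.15. P₂ (2.1–9.8 m) = ½(14.43+40.86)×7.7 = 212.9.
P_w = ½ γ_w h₂² = 0.5×9.81×7.7² = 290.8. Total = 15.15+212.9+290.8 = 518.8 kN/m.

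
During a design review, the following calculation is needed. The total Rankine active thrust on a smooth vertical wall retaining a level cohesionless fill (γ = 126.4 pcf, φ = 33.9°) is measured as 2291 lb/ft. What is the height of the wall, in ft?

11.3 ft

K_a = 0.2839. P_a = ½ K_a γ H² ⇒ H = √(2P_a/(K_a γ)).
H = √(2×2291/(0.2839×126.4)) = 11.30 ft.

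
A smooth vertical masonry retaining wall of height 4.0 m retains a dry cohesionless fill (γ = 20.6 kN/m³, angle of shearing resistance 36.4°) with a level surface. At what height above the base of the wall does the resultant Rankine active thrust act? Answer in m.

K_a = 0.2552.
The pressure distribution is triangular, so the resultant acts at H/3 above the base = 4.0/3 = 1.333 m.

1.33 m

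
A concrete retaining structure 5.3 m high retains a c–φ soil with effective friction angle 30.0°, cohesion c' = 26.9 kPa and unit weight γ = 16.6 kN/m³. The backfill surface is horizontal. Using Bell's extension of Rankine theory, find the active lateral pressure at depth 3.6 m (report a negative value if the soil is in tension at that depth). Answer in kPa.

-11.1 kPa

K_a = (1 − sin φ)/(1 + sin φ) = 0.3333.
σ_a = K_a γ z − 2c√K_a = 0.3333×16.6×3.6 − 2×26.9×0.5774 = -11.14 kPa.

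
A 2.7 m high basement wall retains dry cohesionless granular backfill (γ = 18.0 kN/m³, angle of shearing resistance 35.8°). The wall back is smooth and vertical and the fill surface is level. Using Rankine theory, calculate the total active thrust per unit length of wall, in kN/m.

17.2 kN/m

K_a = tan²(45° − φ/2) = 0.2619.
P_a = ½ K_a γ H² = 0.5 × 0.2619 × 18.0 × 2.7² = 17.18 kN/m.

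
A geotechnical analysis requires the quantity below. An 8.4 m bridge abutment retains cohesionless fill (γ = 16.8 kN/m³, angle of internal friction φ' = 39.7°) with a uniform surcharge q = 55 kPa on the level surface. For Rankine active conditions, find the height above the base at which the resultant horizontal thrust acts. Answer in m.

3.41 m

K_a = 0.2204.
Triangular part P₁ = ½K_aγH² = 130.6 at H/3 = 2.800 m; rectangular part P₂ = K_a q H = 101.8 at H/2 = 4.200 m.
ȳ = (P₁·2.800 + P₂·4.200)/(P₁+P₂) = 3.413 m.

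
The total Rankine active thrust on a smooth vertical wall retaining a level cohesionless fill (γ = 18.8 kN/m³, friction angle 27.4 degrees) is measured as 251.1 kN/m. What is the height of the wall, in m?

K_a = 0.3697. P_a = ½ K_a γ H² ⇒ H = √(2P_a/(K_a γ)).
H = √(2×251.1/(0.3697×18.8)) = 8.501 m.

8.50 m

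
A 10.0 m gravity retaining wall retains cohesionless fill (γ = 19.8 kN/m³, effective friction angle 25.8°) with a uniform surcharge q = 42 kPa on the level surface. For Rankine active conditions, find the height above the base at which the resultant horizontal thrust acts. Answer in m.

K_a = 0.3935.
Triangular part P₁ = ½K_aγH² = 389.6 at H/3 = 3.333 m; rectangular part P₂ = K_a q H = 165.3 at H/2 = 5.000 m.
ȳ = (P₁·3.333 + P₂·5.000)/(P₁+P₂) = 3.830 m.

3.83 m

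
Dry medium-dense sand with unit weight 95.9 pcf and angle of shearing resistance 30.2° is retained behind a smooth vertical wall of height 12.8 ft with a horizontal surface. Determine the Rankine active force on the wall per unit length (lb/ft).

2600 lb/ft

K_a = tan²(45° − φ/2) = 0.3307.
P_a = ½ K_a γ H² = 0.5 × 0.3307 × 95.9 × 12.8² = 2598 lb/ft.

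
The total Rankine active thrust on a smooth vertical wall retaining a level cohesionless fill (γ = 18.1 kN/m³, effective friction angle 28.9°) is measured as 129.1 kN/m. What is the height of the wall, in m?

6.40 m

K_a = 0.3484. P_a = ½ K_a γ H² ⇒ H = √(2P_a/(K_a γ)).
H = √(2×129.1/(0.3484×18.1)) = 6.399 m.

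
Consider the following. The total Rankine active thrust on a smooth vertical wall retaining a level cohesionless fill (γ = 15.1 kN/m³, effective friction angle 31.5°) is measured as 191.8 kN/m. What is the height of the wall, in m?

9.00 m

K_a = 0.3136. P_a = ½ K_a γ H² ⇒ H = √(2P_a/(K_a γ)).
H = √(2×191.8/(0.3136×15.1)) = 9.000 m.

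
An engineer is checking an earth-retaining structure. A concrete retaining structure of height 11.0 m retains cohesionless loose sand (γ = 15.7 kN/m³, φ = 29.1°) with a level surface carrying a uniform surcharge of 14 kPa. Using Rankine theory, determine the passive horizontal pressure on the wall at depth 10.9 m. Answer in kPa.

536 kPa

K_p = (1 + sin φ)/(1 − sin φ) = 2.894.
σ_v = γz + q = 15.7 × 10.9 + 14 = 185.1 kPa.
σ_h = K_p σ_v = 2.894 × 185.1 = 535.7 kPa.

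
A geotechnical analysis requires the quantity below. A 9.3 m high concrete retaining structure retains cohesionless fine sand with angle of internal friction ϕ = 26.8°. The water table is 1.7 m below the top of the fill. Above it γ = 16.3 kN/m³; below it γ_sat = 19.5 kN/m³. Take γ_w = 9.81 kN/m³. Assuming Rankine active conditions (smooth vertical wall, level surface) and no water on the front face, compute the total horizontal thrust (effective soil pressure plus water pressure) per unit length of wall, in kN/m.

K_a = tan²(45° − φ/2) = 0.3785.
γ' = 19.5 − 9.81 = 9.690 kN/m³. Depth below WT = 7.6 m.
σ'_h at WT = K_a γ d_w = 10.49 kPa; at base = 10.49 + K_a γ' × 7.6 = 38.36 kPa.
P₁ (0–1.7 m) = ½×10.49×1.7 = 8.914. P₂ (1.7–9.3 m) = ½(10.49+38.36)×7.6 = 185.6.
P_w = ½ γ_w h₂² = 0.5×9.81×7.6² = 283.3. Total = 8.914+185.6+283.3 = 477.8 kN/m.

478 kN/m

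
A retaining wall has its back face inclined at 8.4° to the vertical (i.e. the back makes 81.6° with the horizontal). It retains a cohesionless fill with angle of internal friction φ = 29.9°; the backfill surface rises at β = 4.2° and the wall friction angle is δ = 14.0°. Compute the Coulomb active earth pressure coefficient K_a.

K_a = sin²(α+φ) / [sin²α · sin(α−δ) · (1 + √{sin(φ+δ)sin(φ−β) / (sin(α−δ)sin(α+β))})²].
With α = 81.6°, φ = 29.9°, δ = 14.0°, β = 4.2°: K_a = 0.3876.

0.388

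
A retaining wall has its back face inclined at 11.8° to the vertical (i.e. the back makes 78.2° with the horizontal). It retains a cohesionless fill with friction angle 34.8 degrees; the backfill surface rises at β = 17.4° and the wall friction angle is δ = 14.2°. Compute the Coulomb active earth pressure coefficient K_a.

0.436

K_a = sin²(α+φ) / [sin²α · sin(α−δ) · (1 + √{sin(φ+δ)sin(φ−β) / (sin(α−δ)sin(α+β))})²].
With α = 78.2°, φ = 34.8°, δ = 14.2°, β = 17.4°: K_a = 0.4359.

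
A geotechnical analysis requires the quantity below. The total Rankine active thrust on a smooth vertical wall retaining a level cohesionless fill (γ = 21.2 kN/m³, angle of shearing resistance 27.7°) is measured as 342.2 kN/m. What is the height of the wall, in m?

9.40 m

K_a = 0.3653. P_a = ½ K_a γ H² ⇒ H = √(2P_a/(K_a γ)).
H = √(2×342.2/(0.3653×21.2)) = 9.400 m.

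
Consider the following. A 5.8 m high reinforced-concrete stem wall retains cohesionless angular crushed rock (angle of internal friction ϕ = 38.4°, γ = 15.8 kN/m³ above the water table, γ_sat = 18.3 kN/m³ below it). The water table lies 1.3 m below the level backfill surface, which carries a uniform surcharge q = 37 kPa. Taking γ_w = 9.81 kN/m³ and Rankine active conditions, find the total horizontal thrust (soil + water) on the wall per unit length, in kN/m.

K_a = tan²(45° − φ/2) = 0.2337.
γ' = 18.3 − 9.81 = 8.490 kN/m³. h₂ = H − d_w = 4.5 m.
σ'_h: at surface K_a·q = 8.647; at WT K_a(q+γd_w) = 13.45; at base K_a(q+γd_w+γ'h₂) = 22.38 kPa.
P₁ = ½(8.647+13.45)×1.3 = 14.36; P₂ = ½(13.45+22.38)×4.5 = 80.60; P_w = ½γ_w h₂² = 99.33.
Total = 14.36+80.60+99.33 = 194.3 kN/m.

194 kN/m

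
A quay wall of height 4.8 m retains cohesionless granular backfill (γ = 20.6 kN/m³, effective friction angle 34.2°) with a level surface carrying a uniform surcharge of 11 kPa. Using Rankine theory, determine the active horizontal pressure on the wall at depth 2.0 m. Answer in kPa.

K_a = (1 − sin φ)/(1 + sin φ) = 0.2803.
σ_v = γz + q = 20.6 × 2.0 + 11 = 52.20 kPa.
σ_h = K_a σ_v = 0.2803 × 52.20 = 14.63 kPa.

14.6 kPa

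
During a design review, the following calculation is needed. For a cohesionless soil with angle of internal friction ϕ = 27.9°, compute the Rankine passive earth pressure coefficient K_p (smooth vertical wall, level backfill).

2.76

K_p = (1 + sin φ)/(1 − sin φ) = tan²(45° + 27.9°/2) = 2.759.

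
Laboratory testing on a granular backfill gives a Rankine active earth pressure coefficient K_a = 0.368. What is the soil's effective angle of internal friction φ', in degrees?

K_a = tan²(45° − φ/2) ⇒ 45° − φ/2 = arctan(√0.368) = 31.24°.
φ = 2(45° − 31.24°) = 27.52°.

27.5°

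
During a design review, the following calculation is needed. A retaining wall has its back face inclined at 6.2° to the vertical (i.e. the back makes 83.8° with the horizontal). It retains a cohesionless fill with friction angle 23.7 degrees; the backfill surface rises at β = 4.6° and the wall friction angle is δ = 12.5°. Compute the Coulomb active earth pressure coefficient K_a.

K_a = sin²(α+φ) / [sin²α · sin(α−δ) · (1 + √{sin(φ+δ)sin(φ−β) / (sin(α−δ)sin(α+β))})²].
With α = 83.8°, φ = 23.7°, δ = 12.5°, β = 4.6°: K_a = 0.4610.

0.461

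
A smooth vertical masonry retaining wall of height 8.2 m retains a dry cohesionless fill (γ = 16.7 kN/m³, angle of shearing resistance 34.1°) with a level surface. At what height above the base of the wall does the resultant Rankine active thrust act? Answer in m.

K_a = 0.2815.
The pressure distribution is triangular, so the resultant acts at H/3 above the base = 8.2/3 = 2.733 m.

2.73 m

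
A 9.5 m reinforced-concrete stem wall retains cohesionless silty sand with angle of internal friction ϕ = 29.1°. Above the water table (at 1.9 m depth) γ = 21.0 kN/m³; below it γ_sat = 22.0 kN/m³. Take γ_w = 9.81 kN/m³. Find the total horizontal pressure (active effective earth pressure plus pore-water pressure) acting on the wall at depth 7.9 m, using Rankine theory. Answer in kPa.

97.9 kPa

K_a = (1 − sin φ)/(1 + sin φ) = 0.3456.
γ' = 22.0 − 9.81 = 12.19 kN/m³.
Effective vertical stress at 7.9 m: σ'_v = 21.0×1.9 + 12.19×6.00 = 113.0 kPa.
σ'_h = K_a σ'_v = 0.3456 × 113.0 = 39.07 kPa; u = γ_w × 6.00 = 58.86 kPa.
Total σ_h = 39.07 + 58.86 = 97.93 kPa.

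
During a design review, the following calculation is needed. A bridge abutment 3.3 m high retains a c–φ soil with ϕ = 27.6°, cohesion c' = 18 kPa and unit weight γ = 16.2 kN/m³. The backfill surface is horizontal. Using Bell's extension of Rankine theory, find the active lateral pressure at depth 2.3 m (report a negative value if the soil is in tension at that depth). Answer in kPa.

-8.14 kPa

K_a = (1 − sin φ)/(1 + sin φ) = 0.3668.
σ_a = K_a γ z − 2c√K_a = 0.3668×16.2×2.3 − 2×18×0.6056 = -8.136 kPa.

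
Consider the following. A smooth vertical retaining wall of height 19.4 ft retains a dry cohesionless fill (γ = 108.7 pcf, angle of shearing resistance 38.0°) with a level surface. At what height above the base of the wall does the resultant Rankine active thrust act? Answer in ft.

6.47 ft

K_a = 0.2379.
The pressure distribution is triangular, so the resultant acts at H/3 above the base = 19.4/3 = 6.467 ft.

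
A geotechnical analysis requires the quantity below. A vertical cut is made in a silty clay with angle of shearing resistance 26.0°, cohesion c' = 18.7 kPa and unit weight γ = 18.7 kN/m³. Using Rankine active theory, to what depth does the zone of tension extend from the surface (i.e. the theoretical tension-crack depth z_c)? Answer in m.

3.20 m

K_a = tan²(45° − 26.0°/2) = 0.3905; √K_a = 0.6249.
The active pressure is zero where K_a γ z = 2c√K_a, so z_c = 2c/(γ√K_a) = 2×18.7/(18.7×0.6249) = 3.201 m.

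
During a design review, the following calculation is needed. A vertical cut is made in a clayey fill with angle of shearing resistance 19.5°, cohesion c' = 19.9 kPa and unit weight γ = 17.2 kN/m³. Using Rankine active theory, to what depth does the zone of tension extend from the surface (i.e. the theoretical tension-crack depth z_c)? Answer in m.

3.27 m

K_a = tan²(45° − 19.5°/2) = 0.4995; √K_a = 0.7067.
The active pressure is zero where K_a γ z = 2c√K_a, so z_c = 2c/(γ√K_a) = 2×19.9/(17.2×0.7067) = 3.274 m.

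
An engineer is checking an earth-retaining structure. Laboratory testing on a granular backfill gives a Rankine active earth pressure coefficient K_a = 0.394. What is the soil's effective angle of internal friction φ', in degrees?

K_a = tan²(45° − φ/2) ⇒ 45° − φ/2 = arctan(√0.394) = 32.12°.
φ = 2(45° − 32.12°) = 25.77°.

25.8°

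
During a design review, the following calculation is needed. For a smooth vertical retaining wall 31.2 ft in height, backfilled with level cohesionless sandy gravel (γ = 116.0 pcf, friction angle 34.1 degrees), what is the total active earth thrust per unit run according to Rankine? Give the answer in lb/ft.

K_a = tan²(45° − φ/2) = 0.2815.
P_a = ½ K_a γ H² = 0.5 × 0.2815 × 116.0 × 31.2² = 15890 lb/ft.

15900 lb/ft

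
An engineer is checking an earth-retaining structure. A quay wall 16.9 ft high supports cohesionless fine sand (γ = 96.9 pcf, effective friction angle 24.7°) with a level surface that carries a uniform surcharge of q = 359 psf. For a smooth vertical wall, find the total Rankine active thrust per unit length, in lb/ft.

8170 lb/ft

K_a = tan²(45° − φ/2) = 0.4106.
Soil triangle: ½ K_a γ H² = 0.5×0.4106×96.9×16.9² = 5681 lb/ft.
Surcharge rectangle: K_a q H = 0.4106×359×16.9 = 2491 lb/ft.
Total = 5681 + 2491 = 8172 lb/ft.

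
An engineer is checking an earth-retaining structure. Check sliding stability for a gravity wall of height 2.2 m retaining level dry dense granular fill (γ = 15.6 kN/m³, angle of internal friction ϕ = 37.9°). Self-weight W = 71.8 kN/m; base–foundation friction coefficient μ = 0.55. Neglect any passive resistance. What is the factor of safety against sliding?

K_a = tan²(45° − 37.9°/2) = 0.2389.
P_a = ½K_aγH² = 0.5×0.2389×15.6×2.2² = 9.020 kN/m, acting at H/3 = 0.7333 m above the base.
FS_sliding = μW / P_a = 0.55×71.8 / 9.020 = 4.378.

4.38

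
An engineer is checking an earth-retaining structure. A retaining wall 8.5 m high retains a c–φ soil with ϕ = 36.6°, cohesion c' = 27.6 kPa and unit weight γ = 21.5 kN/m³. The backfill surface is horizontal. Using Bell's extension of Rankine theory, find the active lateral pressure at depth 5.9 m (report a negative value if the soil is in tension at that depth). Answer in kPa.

4.32 kPa

K_a = (1 − sin φ)/(1 + sin φ) = 0.2530.
σ_a = K_a γ z − 2c√K_a = 0.2530×21.5×5.9 − 2×27.6×0.5029 = 4.325 kPa.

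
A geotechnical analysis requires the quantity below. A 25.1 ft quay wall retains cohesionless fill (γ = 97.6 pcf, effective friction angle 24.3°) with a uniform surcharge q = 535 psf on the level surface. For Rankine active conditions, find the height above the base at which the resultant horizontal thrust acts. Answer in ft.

K_a = 0.4169.
Triangular part P₁ = ½K_aγH² = 12820 at H/3 = 8.367 ft; rectangular part P₂ = K_a q H = 5599 at H/2 = 12.55 ft.
ȳ = (P₁·8.367 + P₂·12.55)/(P₁+P₂) = 9.638 ft.

9.64 ft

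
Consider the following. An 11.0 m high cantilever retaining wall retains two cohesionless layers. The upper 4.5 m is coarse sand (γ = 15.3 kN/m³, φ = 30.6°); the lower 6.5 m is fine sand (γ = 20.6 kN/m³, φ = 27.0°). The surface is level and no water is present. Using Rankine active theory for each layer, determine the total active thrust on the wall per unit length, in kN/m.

K_a1 = tan²(45°−30.6°/2) = 0.3253; K_a2 = tan²(45°−27.0°/2) = 0.3755.
Layer 1: σ at base = K_a1 γ₁ h₁ = 22.40 kPa; P₁ = ½×22.40×4.5 = 50.40.
Layer 2: σ_v at top = γ₁h₁ = 68.85; σ_h top = K_a2×68.85 = 25.85; σ_h base = K_a2×(68.85+20.6×6.5) = 76.14.
P₂ = ½(25.85+76.14)×6.5 = 331.5. Total P_a = 50.40+331.5 = 381.9 kN/m.

382 kN/m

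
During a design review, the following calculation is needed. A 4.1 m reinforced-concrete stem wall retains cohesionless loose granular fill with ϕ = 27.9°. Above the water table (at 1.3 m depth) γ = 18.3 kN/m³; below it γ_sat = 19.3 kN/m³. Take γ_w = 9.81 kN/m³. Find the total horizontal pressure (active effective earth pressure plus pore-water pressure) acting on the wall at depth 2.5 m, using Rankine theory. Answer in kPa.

24.5 kPa

K_a = (1 − sin φ)/(1 + sin φ) = 0.3625.
γ' = 19.3 − 9.81 = 9.490 kN/m³.
Effective vertical stress at 2.5 m: σ'_v = 18.3×1.3 + 9.490×1.20 = 35.18 kPa.
σ'_h = K_a σ'_v = 0.3625 × 35.18 = 12.75 kPa; u = γ_w × 1.20 = 11.77 kPa.
Total σ_h = 12.75 + 11.77 = 24.52 kPa.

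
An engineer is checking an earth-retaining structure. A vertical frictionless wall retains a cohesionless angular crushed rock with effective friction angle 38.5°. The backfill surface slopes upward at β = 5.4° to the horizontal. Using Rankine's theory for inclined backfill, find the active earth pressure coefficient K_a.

0.235

K_a = cos β · (cos β − √(cos²β − cos²φ)) / (cos β + √(cos²β − cos²φ)).
cos β = 0.9956, cos φ = 0.7826, √(cos²β − cos²φ) = 0.6154.
K_a = 0.9956 × (0.9956 − 0.6154)/(0.9956 + 0.6154) = 0.2350.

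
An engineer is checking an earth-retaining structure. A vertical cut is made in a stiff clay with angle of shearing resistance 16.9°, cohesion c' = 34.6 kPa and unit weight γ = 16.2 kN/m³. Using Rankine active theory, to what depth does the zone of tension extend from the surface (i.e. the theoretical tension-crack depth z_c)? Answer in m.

K_a = tan²(45° − 16.9°/2) = 0.5495; √K_a = 0.7413.
The active pressure is zero where K_a γ z = 2c√K_a, so z_c = 2c/(γ√K_a) = 2×34.6/(16.2×0.7413) = 5.762 m.

5.76 m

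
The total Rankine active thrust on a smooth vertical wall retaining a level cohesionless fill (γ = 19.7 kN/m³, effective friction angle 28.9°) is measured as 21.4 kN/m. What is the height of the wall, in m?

K_a = 0.3484. P_a = ½ K_a γ H² ⇒ H = √(2P_a/(K_a γ)).
H = √(2×21.4/(0.3484×19.7)) = 2.497 m.

2.50 m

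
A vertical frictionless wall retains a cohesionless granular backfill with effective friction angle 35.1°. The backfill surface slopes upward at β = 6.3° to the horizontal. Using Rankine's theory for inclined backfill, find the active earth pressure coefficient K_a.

K_a = cos β · (cos β − √(cos²β − cos²φ)) / (cos β + √(cos²β − cos²φ)).
cos β = 0.9940, cos φ = 0.8181, √(cos²β − cos²φ) = 0.5644.
K_a = 0.9940 × (0.9940 − 0.5644)/(0.9940 + 0.5644) = 0.2740.

0.274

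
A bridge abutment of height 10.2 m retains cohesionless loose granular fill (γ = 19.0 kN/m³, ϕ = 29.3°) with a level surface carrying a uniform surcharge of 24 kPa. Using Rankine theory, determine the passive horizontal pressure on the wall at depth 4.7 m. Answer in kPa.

330 kPa

K_p = (1 + sin φ)/(1 − sin φ) = 2.917.
σ_v = γz + q = 19.0 × 4.7 + 24 = 113.3 kPa.
σ_h = K_p σ_v = 2.917 × 113.3 = 330.5 kPa.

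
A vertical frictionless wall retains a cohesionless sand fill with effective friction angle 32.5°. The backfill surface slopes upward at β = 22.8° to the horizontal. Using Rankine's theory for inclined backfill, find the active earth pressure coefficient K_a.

K_a = cos β · (cos β − √(cos²β − cos²φ)) / (cos β + √(cos²β − cos²φ)).
cos β = 0.9219, cos φ = 0.8434, √(cos²β − cos²φ) = 0.3722.
K_a = 0.9219 × (0.9219 − 0.3722)/(0.9219 + 0.3722) = 0.3916.

0.392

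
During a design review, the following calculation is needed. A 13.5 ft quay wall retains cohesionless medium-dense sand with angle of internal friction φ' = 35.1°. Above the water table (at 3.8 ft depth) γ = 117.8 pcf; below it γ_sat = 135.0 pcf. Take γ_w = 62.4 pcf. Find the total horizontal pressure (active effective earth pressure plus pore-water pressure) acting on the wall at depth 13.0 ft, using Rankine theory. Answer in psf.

875 psf

K_a = (1 − sin φ)/(1 + sin φ) = 0.2698.
γ' = 135.0 − 62.4 = 72.60 pcf.
Effective vertical stress at 13.0 ft: σ'_v = 117.8×3.8 + 72.60×9.20 = 1116 psf.
σ'_h = K_a σ'_v = 0.2698 × 1116 = 301.0 psf; u = γ_w × 9.20 = 574.1 psf.
Total σ_h = 301.0 + 574.1 = 875.1 psf.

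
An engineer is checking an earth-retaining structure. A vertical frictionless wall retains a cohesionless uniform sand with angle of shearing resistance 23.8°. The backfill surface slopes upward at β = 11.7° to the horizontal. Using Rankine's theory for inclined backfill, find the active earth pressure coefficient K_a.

K_a = cos β · (cos β − √(cos²β − cos²φ)) / (cos β + √(cos²β − cos²φ)).
cos β = 0.9792, cos φ = 0.9150, √(cos²β − cos²φ) = 0.3489.
K_a = 0.9792 × (0.9792 − 0.3489)/(0.9792 + 0.3489) = 0.4647.

0.465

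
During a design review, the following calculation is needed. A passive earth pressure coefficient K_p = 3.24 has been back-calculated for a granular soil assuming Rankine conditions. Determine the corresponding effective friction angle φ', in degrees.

31.9°

K_p = (1+sin φ)/(1−sin φ) ⇒ sin φ = (K_p − 1)/(K_p + 1) = 0.5283.
φ = arcsin(0.5283) = 31.89°.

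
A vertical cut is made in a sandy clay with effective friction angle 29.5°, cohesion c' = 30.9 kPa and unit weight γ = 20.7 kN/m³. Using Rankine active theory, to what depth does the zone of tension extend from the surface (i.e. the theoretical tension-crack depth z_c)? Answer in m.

5.12 m

K_a = tan²(45° − 29.5°/2) = 0.3401; √K_a = 0.5832.
The active pressure is zero where K_a γ z = 2c√K_a, so z_c = 2c/(γ√K_a) = 2×30.9/(20.7×0.5832) = 5.119 m.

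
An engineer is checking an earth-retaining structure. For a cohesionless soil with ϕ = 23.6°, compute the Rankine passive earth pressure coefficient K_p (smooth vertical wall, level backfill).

K_p = (1 + sin φ)/(1 − sin φ) = tan²(45° + 23.6°/2) = 2.335.

2.34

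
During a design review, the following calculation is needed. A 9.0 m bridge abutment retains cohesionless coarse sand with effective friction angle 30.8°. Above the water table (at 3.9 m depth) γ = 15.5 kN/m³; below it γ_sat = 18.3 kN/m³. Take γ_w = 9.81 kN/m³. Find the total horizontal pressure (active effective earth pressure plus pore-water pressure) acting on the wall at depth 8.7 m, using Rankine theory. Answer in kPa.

K_a = (1 − sin φ)/(1 + sin φ) = 0.3227.
γ' = 18.3 − 9.81 = 8.490 kN/m³.
Effective vertical stress at 8.7 m: σ'_v = 15.5×3.9 + 8.490×4.80 = 101.2 kPa.
σ'_h = K_a σ'_v = 0.3227 × 101.2 = 32.66 kPa; u = γ_w × 4.80 = 47.09 kPa.
Total σ_h = 32.66 + 47.09 = 79.75 kPa.

79.7 kPa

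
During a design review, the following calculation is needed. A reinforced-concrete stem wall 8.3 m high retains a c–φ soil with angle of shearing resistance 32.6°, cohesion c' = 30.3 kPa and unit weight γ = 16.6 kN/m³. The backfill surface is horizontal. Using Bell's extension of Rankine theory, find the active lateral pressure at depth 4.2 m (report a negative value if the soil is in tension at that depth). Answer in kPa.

K_a = (1 − sin φ)/(1 + sin φ) = 0.2997.
σ_a = K_a γ z − 2c√K_a = 0.2997×16.6×4.2 − 2×30.3×0.5475 = -12.28 kPa.

-12.3 kPa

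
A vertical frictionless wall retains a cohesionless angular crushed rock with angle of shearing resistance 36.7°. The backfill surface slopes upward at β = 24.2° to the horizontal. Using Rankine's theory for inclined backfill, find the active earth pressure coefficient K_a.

0.323

K_a = cos β · (cos β − √(cos²β − cos²φ)) / (cos β + √(cos²β − cos²φ)).
cos β = 0.9121, cos φ = 0.8018, √(cos²β − cos²φ) = 0.4349.
K_a = 0.9121 × (0.9121 − 0.4349)/(0.9121 + 0.4349) = 0.3232.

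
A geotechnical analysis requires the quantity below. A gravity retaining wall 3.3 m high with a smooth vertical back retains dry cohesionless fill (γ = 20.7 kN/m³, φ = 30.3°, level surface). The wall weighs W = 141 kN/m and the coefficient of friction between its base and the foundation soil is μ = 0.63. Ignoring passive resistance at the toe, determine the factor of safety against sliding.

2.39

K_a = tan²(45° − 30.3°/2) = 0.3293.
P_a = ½K_aγH² = 0.5×0.3293×20.7×3.3² = 37.12 kN/m, acting at H/3 = 1.100 m above the base.
FS_sliding = μW / P_a = 0.63×141 / 37.12 = 2.393.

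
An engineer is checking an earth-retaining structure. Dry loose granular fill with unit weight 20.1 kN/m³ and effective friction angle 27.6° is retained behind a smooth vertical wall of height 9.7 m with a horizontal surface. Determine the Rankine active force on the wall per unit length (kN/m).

347 kN/m

K_a = tan²(45° − φ/2) = 0.3668.
P_a = ½ K_a γ H² = 0.5 × 0.3668 × 20.1 × 9.7² = 346.8 kN/m.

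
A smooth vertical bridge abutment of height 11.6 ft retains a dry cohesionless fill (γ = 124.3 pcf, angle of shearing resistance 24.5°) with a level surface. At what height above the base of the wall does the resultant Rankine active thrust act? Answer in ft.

K_a = 0.4137.
The pressure distribution is triangular, so the resultant acts at H/3 above the base = 11.6/3 = 3.867 ft.

3.87 ft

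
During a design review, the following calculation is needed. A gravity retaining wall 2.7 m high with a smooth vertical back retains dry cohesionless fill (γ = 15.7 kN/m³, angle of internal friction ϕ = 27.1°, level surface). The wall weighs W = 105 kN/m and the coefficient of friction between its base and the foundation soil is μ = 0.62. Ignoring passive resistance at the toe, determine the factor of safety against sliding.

K_a = tan²(45° − 27.1°/2) = 0.3741.
P_a = ½K_aγH² = 0.5×0.3741×15.7×2.7² = 21.41 kN/m, acting at H/3 = 0.9000 m above the base.
FS_sliding = μW / P_a = 0.62×105 / 21.41 = 3.041.

3.04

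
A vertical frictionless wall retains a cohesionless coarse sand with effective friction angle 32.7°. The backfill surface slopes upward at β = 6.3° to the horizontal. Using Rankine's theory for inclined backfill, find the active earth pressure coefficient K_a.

0.303

K_a = cos β · (cos β − √(cos²β − cos²φ)) / (cos β + √(cos²β − cos²φ)).
cos β = 0.9940, cos φ = 0.8415, √(cos²β − cos²φ) = 0.5290.
K_a = 0.9940 × (0.9940 − 0.5290)/(0.9940 + 0.5290) = 0.3035.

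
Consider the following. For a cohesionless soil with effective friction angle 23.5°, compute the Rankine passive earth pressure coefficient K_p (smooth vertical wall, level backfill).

K_p = (1 + sin φ)/(1 − sin φ) = tan²(45° + 23.5°/2) = 2.326.

2.33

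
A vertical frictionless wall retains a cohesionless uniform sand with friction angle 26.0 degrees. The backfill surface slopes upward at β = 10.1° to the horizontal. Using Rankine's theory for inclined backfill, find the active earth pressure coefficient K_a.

0.414

K_a = cos β · (cos β − √(cos²β − cos²φ)) / (cos β + √(cos²β − cos²φ)).
cos β = 0.9845, cos φ = 0.8988, √(cos²β − cos²φ) = 0.4018.
K_a = 0.9845 × (0.9845 − 0.4018)/(0.9845 + 0.4018) = 0.4138.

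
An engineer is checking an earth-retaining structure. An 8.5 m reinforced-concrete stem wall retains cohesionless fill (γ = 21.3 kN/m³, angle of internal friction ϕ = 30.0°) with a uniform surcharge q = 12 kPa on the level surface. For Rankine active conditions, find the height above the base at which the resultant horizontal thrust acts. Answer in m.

3.00 m

K_a = 0.3333.
Triangular part P₁ = ½K_aγH² = 256.5 at H/3 = 2.833 m; rectangular part P₂ = K_a q H = 34.00 at H/2 = 4.250 m.
ȳ = (P₁·2.833 + P₂·4.250)/(P₁+P₂) = 2.999 m.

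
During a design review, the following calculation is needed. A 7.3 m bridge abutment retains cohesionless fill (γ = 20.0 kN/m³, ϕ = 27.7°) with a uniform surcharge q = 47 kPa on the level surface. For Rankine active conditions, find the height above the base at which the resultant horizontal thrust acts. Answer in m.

K_a = 0.3653.
Triangular part P₁ = ½K_aγH² = 194.7 at H/3 = 2.433 m; rectangular part P₂ = K_a q H = 125.3 at H/2 = 3.650 m.
ȳ = (P₁·2.433 + P₂·3.650)/(P₁+P₂) = 2.910 m.

2.91 m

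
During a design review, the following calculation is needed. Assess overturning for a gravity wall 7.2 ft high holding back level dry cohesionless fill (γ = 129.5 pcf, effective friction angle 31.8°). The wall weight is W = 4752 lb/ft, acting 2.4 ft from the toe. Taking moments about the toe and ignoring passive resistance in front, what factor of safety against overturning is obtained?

4.57

K_a = tan²(45° − 31.8°/2) = 0.3098.
P_a = ½K_aγH² = 0.5×0.3098×129.5×7.2² = 1040 lb/ft, acting at H/3 = 2.400 ft above the base.
Overturning moment M_o = P_a × H/3 = 1040 × 2.400 = 2496.
Resisting moment M_r = W × 2.4 = 4752 × 2.4 = 11400.
FS_overturning = M_r/M_o = 11400/2496 = 4.570.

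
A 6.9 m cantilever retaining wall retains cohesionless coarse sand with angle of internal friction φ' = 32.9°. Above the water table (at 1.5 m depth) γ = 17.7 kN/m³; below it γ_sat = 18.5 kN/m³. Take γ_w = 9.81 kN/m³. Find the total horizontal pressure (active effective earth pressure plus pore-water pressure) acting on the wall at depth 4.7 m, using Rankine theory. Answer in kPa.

K_a = (1 − sin φ)/(1 + sin φ) = 0.2960.
γ' = 18.5 − 9.81 = 8.690 kN/m³.
Effective vertical stress at 4.7 m: σ'_v = 17.7×1.5 + 8.690×3.20 = 54.36 kPa.
σ'_h = K_a σ'_v = 0.2960 × 54.36 = 16.09 kPa; u = γ_w × 3.20 = 31.39 kPa.
Total σ_h = 16.09 + 31.39 = 47.48 kPa.

47.5 kPa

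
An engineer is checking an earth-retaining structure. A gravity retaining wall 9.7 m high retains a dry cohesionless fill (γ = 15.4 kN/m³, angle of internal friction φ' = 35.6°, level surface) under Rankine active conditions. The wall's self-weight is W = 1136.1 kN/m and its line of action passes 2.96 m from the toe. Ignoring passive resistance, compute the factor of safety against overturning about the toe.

K_a = tan²(45° − 35.6°/2) = 0.2641.
P_a = ½K_aγH² = 0.5×0.2641×15.4×9.7² = 191.4 kN/m, acting at H/3 = 3.233 m above the base.
Overturning moment M_o = P_a × H/3 = 191.4 × 3.233 = 618.7.
Resisting moment M_r = W × 2.96 = 1136.1 × 2.96 = 3363.
FS_overturning = M_r/M_o = 3363/618.7 = 5.435.

5.44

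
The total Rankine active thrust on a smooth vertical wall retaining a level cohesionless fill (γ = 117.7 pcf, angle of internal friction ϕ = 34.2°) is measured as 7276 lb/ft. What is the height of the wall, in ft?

21.0 ft

K_a = 0.2803. P_a = ½ K_a γ H² ⇒ H = √(2P_a/(K_a γ)).
H = √(2×7276/(0.2803×117.7)) = 21.00 ft.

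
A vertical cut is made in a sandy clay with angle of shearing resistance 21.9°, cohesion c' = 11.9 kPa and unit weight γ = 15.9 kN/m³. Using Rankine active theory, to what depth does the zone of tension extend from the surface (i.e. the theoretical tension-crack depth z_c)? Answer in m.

K_a = tan²(45° − 21.9°/2) = 0.4567; √K_a = 0.6758.
The active pressure is zero where K_a γ z = 2c√K_a, so z_c = 2c/(γ√K_a) = 2×11.9/(15.9×0.6758) = 2.215 m.

2.22 m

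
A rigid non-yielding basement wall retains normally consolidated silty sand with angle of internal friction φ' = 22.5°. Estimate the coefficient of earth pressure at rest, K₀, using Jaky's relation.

K₀ = 1 − sin φ' = 1 − sin 22.5° = 0.6173.

0.617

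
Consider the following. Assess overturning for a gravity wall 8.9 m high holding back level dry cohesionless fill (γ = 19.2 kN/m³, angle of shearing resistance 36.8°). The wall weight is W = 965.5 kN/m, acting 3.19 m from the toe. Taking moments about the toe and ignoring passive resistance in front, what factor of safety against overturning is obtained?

5.44

K_a = tan²(45° − 36.8°/2) = 0.2508.
P_a = ½K_aγH² = 0.5×0.2508×19.2×8.9² = 190.7 kN/m, acting at H/3 = 2.967 m above the base.
Overturning moment M_o = P_a × H/3 = 190.7 × 2.967 = 565.7.
Resisting moment M_r = W × 3.19 = 965.5 × 3.19 = 3080.
FS_overturning = M_r/M_o = 3080/565.7 = 5.445.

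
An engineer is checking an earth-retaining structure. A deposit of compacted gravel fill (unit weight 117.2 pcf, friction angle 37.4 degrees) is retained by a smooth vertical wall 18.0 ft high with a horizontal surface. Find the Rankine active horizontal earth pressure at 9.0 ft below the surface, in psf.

258 psf

K_a = (1 − sin φ)/(1 + sin φ) = 0.2443.
σ_h = K_a γ z = 0.2443 × 117.2 × 9.0 = 257.6 psf.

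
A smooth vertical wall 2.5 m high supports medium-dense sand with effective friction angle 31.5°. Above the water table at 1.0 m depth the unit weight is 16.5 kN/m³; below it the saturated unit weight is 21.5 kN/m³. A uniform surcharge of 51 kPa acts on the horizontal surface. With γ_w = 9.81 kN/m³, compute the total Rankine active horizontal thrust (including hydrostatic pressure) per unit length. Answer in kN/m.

65.5 kN/m

K_a = tan²(45° − φ/2) = 0.3136.
γ' = 21.5 − 9.81 = 11.69 kN/m³. h₂ = H − d_w = 1.5 m.
σ'_h: at surface K_a·q = 16.00; at WT K_a(q+γd_w) = 21.17; at base K_a(q+γd_w+γ'h₂) = 26.67 kPa.
P₁ = ½(16.00+21.17)×1.0 = 18.58; P₂ = ½(21.17+26.67)×1.5 = 35.88; P_w = ½γ_w h₂² = 11.04.
Total = 18.58+35.88+11.04 = 65.50 kN/m.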